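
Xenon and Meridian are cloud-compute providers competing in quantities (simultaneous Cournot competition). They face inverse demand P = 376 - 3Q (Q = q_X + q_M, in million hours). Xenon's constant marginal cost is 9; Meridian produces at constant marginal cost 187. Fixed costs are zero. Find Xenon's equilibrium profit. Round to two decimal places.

11000.93

Xenon's profit: π_X = (376 - 3Q)q_X - (9q_X). Setting ∂π_X/∂q_X = 0: 367 - 6q_X - 3(q_M) = 0.
Meridian's profit: π_M = (376 - 3Q)q_M - (187q_M). Setting ∂π_M/∂q_M = 0: 189 - 6q_M - 3(q_X) = 0.
Rearranging gives the reaction functions q_X = (367 - 3q_M)/6 and q_M = (189 - 3q_X)/6.
Substituting one into the other gives q_X = 545/9 and q_M = 11/9.
Price P = 376 - 3·(556/9) = 572/3.
Xenon's profit: (572/3 - 9)·(545/9) = 11000.9259.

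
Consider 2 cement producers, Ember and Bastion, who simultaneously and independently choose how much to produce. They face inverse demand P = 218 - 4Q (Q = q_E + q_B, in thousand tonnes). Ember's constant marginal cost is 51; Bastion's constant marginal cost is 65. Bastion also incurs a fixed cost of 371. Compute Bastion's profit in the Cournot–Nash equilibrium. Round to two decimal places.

165.69

Ember's profit: π_E = (218 - 4Q)q_E - (51q_E). Setting ∂π_E/∂q_E = 0: 167 - 8q_E - 4(q_B) = 0.
Bastion's first-order condition: 153 - 8q_B - 4(q_E) = 0.
Best responses: q_E = (167 - 4q_B)/8, q_B = (153 - 4q_E)/8.
Solving the pair: q_E = 181/12, q_B = 139/12.
Price P = 218 - 4·(80/3) = 334/3.
Bastion's profit: (334/3 - 65)·(139/12) - 371 = 165.6944.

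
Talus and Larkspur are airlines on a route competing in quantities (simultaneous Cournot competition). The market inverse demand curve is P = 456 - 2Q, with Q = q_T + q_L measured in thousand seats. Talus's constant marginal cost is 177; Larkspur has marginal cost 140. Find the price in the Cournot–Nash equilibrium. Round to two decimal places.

257.67

Talus's profit: π_T = (456 - 2Q)q_T - (177q_T). Setting ∂π_T/∂q_T = 0: 279 - 4q_T - 2(q_L) = 0.
Larkspur's first-order condition: 316 - 4q_L - 2(q_T) = 0.
Best responses: q_T = (279 - 2q_L)/4, q_L = (316 - 2q_T)/4.
Substituting one into the other gives q_T = 121/3 and q_L = 353/6.
Total output Q = 595/6, so price P = 456 - 2·(595/6) = 773/3.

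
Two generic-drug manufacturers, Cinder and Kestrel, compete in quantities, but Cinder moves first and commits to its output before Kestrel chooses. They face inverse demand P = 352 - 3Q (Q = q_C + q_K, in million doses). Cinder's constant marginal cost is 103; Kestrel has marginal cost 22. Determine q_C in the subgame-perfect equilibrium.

Solve by backward induction. Given q_C, the follower Kestrel maximises π_K = (352 - 3q_C - 3q_K)q_K - 22q_K.
Follower FOC: 330 - 3q_C - 6q_K = 0, so q_K(q_C) = (330 - 3q_C)/6.
Cinder substitutes q_K(q_C) into its own profit: π_C = q_C(352 - 3q_C - (330 - 3q_C)/2) - 103q_C = (187 - (3/2)q_C)q_C - 103q_C.
Leader FOC: 84 - 3q_C = 0, so q_C = 28.
Then q_K = (330 - 3·28)/6 = 41.

28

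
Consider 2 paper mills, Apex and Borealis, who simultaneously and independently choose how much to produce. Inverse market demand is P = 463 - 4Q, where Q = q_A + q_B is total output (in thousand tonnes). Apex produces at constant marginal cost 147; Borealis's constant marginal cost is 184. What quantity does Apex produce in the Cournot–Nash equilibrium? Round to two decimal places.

Apex's profit: π_A = (463 - 4Q)q_A - (147q_A). Setting ∂π_A/∂q_A = 0: 316 - 8q_A - 4(q_B) = 0.
Borealis's first-order condition: 279 - 8q_B - 4(q_A) = 0.
Best responses: q_A = (316 - 4q_B)/8, q_B = (279 - 4q_A)/8.
Solving the pair: q_A = 353/12, q_B = 121/6.

29.42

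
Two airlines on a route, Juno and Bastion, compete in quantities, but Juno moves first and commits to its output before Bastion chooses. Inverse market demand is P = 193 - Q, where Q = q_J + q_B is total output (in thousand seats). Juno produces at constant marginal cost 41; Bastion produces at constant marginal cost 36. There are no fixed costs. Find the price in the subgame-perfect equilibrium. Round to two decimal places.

The follower Bastion best-responds to any q_J: π_B = (193 - Q)q_B - 36q_B.
Setting the follower's marginal profit to zero, 157 - q_J - 2q_B = 0, i.e. q_B = (157 - q_J)/2.
Juno substitutes q_B(q_J) into its own profit: π_J = q_J(193 - q_J - (157 - q_J)/2) - 41q_J = (229/2 - (1/2)q_J)q_J - 41q_J.
The leader's first-order condition 147/2 - q_J = 0 yields q_J = 147/2.
Then q_B = (157 - 147/2)/2 = 167/4.
Total output Q = 461/4, so price P = 193 - 461/4 = 311/4.

77.75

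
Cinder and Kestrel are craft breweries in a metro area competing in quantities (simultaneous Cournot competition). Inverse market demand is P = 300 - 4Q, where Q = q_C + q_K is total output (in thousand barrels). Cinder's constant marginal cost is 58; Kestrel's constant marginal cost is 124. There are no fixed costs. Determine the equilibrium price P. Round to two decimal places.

Cinder's profit: π_C = (300 - 4Q)q_C - (58q_C). Setting ∂π_C/∂q_C = 0: 242 - 8q_C - 4(q_K) = 0.
Kestrel's profit: π_K = (300 - 4Q)q_K - (124q_K). Setting ∂π_K/∂q_K = 0: 176 - 8q_K - 4(q_C) = 0.
Rearranging gives the reaction functions q_C = (242 - 4q_K)/8 and q_K = (176 - 4q_C)/8.
Solving the pair: q_C = 77/3, q_K = 55/6.
Total output Q = 209/6, so price P = 300 - 4·(209/6) = 482/3.

160.67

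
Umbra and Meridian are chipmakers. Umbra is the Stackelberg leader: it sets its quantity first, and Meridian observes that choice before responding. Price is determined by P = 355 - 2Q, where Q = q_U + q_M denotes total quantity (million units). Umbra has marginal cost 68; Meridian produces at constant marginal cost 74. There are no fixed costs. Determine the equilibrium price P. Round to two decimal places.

141.25

The follower Meridian best-responds to any q_U: π_M = (355 - 2Q)q_M - 74q_M.
Setting the follower's marginal profit to zero, 281 - 2q_U - 4q_M = 0, i.e. q_M = (281 - 2q_U)/4.
Umbra substitutes q_M(q_U) into its own profit: π_U = q_U(355 - 2q_U - (281 - 2q_U)/2) - 68q_U = (429/2 - q_U)q_U - 68q_U.
The leader's first-order condition 293/2 - 2q_U = 0 yields q_U = 293/4.
Then q_M = (281 - 2·(293/4))/4 = 269/8.
Total output Q = 855/8, so price P = 355 - 2·(855/8) = 565/4.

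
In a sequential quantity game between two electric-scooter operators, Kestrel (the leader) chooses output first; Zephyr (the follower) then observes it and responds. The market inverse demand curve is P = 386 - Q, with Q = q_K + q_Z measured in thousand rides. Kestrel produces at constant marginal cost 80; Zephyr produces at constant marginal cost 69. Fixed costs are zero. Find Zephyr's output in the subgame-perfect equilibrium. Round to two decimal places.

Solve by backward induction. Given q_K, the follower Zephyr maximises π_Z = (386 - q_K - q_Z)q_Z - 69q_Z.
Setting the follower's marginal profit to zero, 317 - q_K - 2q_Z = 0, i.e. q_Z = (317 - q_K)/2.
Kestrel substitutes q_Z(q_K) into its own profit: π_K = q_K(386 - q_K - (317 - q_K)/2) - 80q_K = (455/2 - (1/2)q_K)q_K - 80q_K.
Maximising: ∂π_K/∂q_K = 295/2 - q_K = 0, giving q_K = 295/2.
Then q_Z = (317 - 295/2)/2 = 339/4.

84.75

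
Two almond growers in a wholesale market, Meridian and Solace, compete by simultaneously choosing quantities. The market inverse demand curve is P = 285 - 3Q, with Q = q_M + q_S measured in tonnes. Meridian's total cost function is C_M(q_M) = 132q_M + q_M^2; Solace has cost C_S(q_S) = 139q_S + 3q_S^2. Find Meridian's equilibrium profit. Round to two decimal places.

Meridian's profit: π_M = (285 - 3Q)q_M - (132q_M + q_M²). Setting ∂π_M/∂q_M = 0: 153 - 8q_M - 3(q_S) = 0.
Solace's first-order condition: 146 - 12q_S - 3(q_M) = 0.
So q_M = (153 - 3q_S)/8 and q_S = (146 - 3q_M)/12.
Substituting one into the other gives q_M = 466/29 and q_S = 709/87.
Price P = 285 - 3·24.2184 = 212.3448.
Meridian's profit: 212.3448·(466/29) - 132·(466/29) - (466/29)² = 1032.8466.

1032.85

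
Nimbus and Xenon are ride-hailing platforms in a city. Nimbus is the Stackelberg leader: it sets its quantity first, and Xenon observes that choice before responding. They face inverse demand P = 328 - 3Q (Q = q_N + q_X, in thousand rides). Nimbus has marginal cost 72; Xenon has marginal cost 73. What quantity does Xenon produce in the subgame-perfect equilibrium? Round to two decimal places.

Solve by backward induction. Given q_N, the follower Xenon maximises π_X = (328 - 3q_N - 3q_X)q_X - 73q_X.
∂π_X/∂q_X = 255 - 3q_N - 6q_X = 0 gives the reaction function q_X = (255 - 3q_N)/6.
Nimbus substitutes q_X(q_N) into its own profit: π_N = q_N(328 - 3q_N - (255 - 3q_N)/2) - 72q_N = (401/2 - (3/2)q_N)q_N - 72q_N.
The leader's first-order condition 257/2 - 3q_N = 0 yields q_N = 257/6.
Then q_X = (255 - 3·(257/6))/6 = 253/12.

21.08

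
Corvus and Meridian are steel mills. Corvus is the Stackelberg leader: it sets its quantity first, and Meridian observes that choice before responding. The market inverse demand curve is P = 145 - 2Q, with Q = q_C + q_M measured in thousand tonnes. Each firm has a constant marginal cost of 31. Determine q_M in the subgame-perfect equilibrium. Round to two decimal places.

The follower Meridian best-responds to any q_C: π_M = (145 - 2Q)q_M - 31q_M.
∂π_M/∂q_M = 114 - 2q_C - 4q_M = 0 gives the reaction function q_M = (114 - 2q_C)/4.
The leader anticipates this reaction. Substituting into P = 145 - 2Q gives P = 88 - q_C, so π_C = (88 - q_C)q_C - 31q_C.
Maximising: ∂π_C/∂q_C = 57 - 2q_C = 0, giving q_C = 57/2.
Then q_M = (114 - 2·(57/2))/4 = 57/4.

14.25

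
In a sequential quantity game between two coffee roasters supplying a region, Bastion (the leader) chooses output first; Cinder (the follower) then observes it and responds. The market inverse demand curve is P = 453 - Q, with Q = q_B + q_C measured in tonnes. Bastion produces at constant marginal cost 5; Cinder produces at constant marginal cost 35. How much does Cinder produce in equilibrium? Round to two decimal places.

The follower Cinder best-responds to any q_B: π_C = (453 - Q)q_C - 35q_C.
Follower FOC: 418 - q_B - 2q_C = 0, so q_C(q_B) = (418 - q_B)/2.
The leader anticipates this reaction. Substituting into P = 453 - Q gives P = 244 - (1/2)q_B, so π_B = (244 - (1/2)q_B)q_B - 5q_B.
Maximising: ∂π_B/∂q_B = 239 - q_B = 0, giving q_B = 239.
Then q_C = (418 - 239)/2 = 179/2.

89.50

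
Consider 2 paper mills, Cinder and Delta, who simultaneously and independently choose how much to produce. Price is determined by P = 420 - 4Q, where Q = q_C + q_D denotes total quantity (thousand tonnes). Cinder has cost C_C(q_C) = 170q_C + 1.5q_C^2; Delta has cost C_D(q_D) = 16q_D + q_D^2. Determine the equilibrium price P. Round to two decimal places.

235.83

Cinder's profit: π_C = (420 - 4Q)q_C - (170q_C + (3/2)q_C²). Setting ∂π_C/∂q_C = 0: 250 - 11q_C - 4(q_D) = 0.
Delta's first-order condition: 404 - 10q_D - 4(q_C) = 0.
Best responses: q_C = (250 - 4q_D)/11, q_D = (404 - 4q_C)/10.
Solving the pair: q_C = 442/47, q_D = 1722/47.
Total output Q = 46.0426, so price P = 420 - 4·46.0426 = 235.8298.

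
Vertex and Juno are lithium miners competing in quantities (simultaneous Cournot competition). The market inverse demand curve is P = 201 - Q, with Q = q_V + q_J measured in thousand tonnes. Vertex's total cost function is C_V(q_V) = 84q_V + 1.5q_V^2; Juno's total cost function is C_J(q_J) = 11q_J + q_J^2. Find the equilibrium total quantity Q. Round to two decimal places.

58.47

Vertex's profit: π_V = (201 - Q)q_V - (84q_V + (3/2)q_V²). Setting ∂π_V/∂q_V = 0: 117 - 5q_V - (q_J) = 0.
Juno's first-order condition: 190 - 4q_J - (q_V) = 0.
Best responses: q_V = (117 - q_J)/5, q_J = (190 - q_V)/4.
Substituting one into the other gives q_V = 278/19 and q_J = 833/19.
Total output Q = 278/19 + 833/19 = 1111/19.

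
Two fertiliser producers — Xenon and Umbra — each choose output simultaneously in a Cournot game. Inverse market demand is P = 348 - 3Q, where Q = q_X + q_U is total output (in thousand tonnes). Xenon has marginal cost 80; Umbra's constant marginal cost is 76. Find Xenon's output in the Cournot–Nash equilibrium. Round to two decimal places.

Xenon's profit: π_X = (348 - 3Q)q_X - (80q_X). Setting ∂π_X/∂q_X = 0: 268 - 6q_X - 3(q_U) = 0.
Umbra's profit: π_U = (348 - 3Q)q_U - (76q_U). Setting ∂π_U/∂q_U = 0: 272 - 6q_U - 3(q_X) = 0.
Rearranging gives the reaction functions q_X = (268 - 3q_U)/6 and q_U = (272 - 3q_X)/6.
Substituting one into the other gives q_X = 88/3 and q_U = 92/3.

29.33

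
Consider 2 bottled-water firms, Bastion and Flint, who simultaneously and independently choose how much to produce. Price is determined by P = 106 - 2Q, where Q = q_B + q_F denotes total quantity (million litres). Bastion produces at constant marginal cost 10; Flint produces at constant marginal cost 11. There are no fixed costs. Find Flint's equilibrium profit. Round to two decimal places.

490.89

Bastion's profit: π_B = (106 - 2Q)q_B - (10q_B). Setting ∂π_B/∂q_B = 0: 96 - 4q_B - 2(q_F) = 0.
Flint's first-order condition: 95 - 4q_F - 2(q_B) = 0.
Rearranging gives the reaction functions q_B = (96 - 2q_F)/4 and q_F = (95 - 2q_B)/4.
Substituting one into the other gives q_B = 97/6 and q_F = 47/3.
Price P = 106 - 2·(191/6) = 127/3.
Flint's profit: (127/3 - 11)·(47/3) = 490.8889.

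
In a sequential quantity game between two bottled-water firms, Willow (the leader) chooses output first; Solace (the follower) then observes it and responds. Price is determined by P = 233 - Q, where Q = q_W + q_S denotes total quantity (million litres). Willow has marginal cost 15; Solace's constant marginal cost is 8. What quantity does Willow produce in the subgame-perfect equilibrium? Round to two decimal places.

The follower Solace best-responds to any q_W: π_S = (233 - Q)q_S - 8q_S.
Setting the follower's marginal profit to zero, 225 - q_W - 2q_S = 0, i.e. q_S = (225 - q_W)/2.
Willow substitutes q_S(q_W) into its own profit: π_W = q_W(233 - q_W - (225 - q_W)/2) - 15q_W = (241/2 - (1/2)q_W)q_W - 15q_W.
Leader FOC: 211/2 - q_W = 0, so q_W = 211/2.
Then q_S = (225 - 211/2)/2 = 239/4.

105.50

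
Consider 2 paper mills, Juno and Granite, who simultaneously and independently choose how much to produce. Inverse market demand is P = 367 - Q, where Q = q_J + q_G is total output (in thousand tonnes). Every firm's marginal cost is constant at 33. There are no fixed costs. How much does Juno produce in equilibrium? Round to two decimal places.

111.33

Each firm earns π_i = (367 - Q)q_i - 33q_i.
First-order condition (treating rivals' output as given): 334 - 2q_i - q_j = 0.
With identical firms every q_j equals q_i, so q_j = q_i and 334 = 3q_i, giving q_i = 334/3.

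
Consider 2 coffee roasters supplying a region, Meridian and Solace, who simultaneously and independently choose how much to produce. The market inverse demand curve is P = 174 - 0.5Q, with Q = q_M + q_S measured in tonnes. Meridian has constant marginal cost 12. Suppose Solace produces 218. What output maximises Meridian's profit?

53

With the rival's output fixed at 218, Meridian's profit is π_M = (174 - (1/2)·218 - (1/2)q_M)q_M - (12q_M) = (65 - (1/2)q_M)q_M - (12q_M).
∂π_M/∂q_M = 53 - q_M = 0, so q_M = 53.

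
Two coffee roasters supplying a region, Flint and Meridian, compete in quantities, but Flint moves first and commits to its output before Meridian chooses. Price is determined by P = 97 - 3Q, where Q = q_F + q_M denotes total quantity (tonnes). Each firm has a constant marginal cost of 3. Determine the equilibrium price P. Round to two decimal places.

The follower Meridian best-responds to any q_F: π_M = (97 - 3Q)q_M - 3q_M.
Follower FOC: 94 - 3q_F - 6q_M = 0, so q_M(q_F) = (94 - 3q_F)/6.
The leader anticipates this reaction. Substituting into P = 97 - 3Q gives P = 50 - (3/2)q_F, so π_F = (50 - (3/2)q_F)q_F - 3q_F.
Leader FOC: 47 - 3q_F = 0, so q_F = 47/3.
Then q_M = (94 - 3·(47/3))/6 = 47/6.
Total output Q = 47/2, so price P = 97 - 3·(47/2) = 53/2.

26.50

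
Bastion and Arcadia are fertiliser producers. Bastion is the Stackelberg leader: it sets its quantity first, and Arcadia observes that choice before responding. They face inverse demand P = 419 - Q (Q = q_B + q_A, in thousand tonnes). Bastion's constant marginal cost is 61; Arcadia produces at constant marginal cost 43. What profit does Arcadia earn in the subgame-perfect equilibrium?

10609

Solve by backward induction. Given q_B, the follower Arcadia maximises π_A = (419 - q_B - q_A)q_A - 43q_A.
Setting the follower's marginal profit to zero, 376 - q_B - 2q_A = 0, i.e. q_A = (376 - q_B)/2.
Bastion substitutes q_A(q_B) into its own profit: π_B = q_B(419 - q_B - (376 - q_B)/2) - 61q_B = (231 - (1/2)q_B)q_B - 61q_B.
The leader's first-order condition 170 - q_B = 0 yields q_B = 170.
Then q_A = (376 - 170)/2 = 103.
Price P = 419 - 273 = 146.
Arcadia's profit: (146 - 43)·103 = 10609.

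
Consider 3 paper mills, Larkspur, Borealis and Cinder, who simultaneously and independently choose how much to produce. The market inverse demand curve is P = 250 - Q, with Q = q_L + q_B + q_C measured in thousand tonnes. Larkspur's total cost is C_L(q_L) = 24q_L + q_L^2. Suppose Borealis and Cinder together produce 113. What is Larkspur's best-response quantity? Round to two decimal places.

With rivals' combined output fixed at 113, Larkspur's profit is π_L = (250 - 113 - q_L)q_L - (24q_L + q_L²) = (137 - q_L)q_L - (24q_L + q_L²).
∂π_L/∂q_L = 113 - 4q_L = 0, so q_L = 113/4.

28.25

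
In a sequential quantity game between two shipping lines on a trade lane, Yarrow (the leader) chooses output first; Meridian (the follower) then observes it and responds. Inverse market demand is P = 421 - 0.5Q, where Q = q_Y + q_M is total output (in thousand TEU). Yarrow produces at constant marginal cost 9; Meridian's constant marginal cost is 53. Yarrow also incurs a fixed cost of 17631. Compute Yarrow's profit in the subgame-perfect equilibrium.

Solve by backward induction. Given q_Y, the follower Meridian maximises π_M = (421 - (1/2)q_Y - (1/2)q_M)q_M - 53q_M.
Follower FOC: 368 - (1/2)q_Y - q_M = 0, so q_M(q_Y) = (368 - (1/2)q_Y).
Yarrow substitutes q_M(q_Y) into its own profit: π_Y = q_Y(421 - (1/2)q_Y - (368 - (1/2)q_Y)/2) - 9q_Y = (237 - (1/4)q_Y)q_Y - 9q_Y.
Maximising: ∂π_Y/∂q_Y = 228 - (1/2)q_Y = 0, giving q_Y = 456.
Then q_M = (368 - (1/2)·456) = 140.
Price P = 421 - (1/2)·596 = 123.
Yarrow's profit: (123 - 9)·456 - 17631 = 34353.

34353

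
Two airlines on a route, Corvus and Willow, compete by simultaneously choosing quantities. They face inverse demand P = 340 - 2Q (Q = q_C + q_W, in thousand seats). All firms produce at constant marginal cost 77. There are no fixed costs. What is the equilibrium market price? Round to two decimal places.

164.67

A representative firm's profit is π_i = q_i(340 - 2Q) - 77q_i.
First-order condition (treating rivals' output as given): 263 - 4q_i - 2q_j = 0.
By symmetry each firm produces the same amount; substituting q_j = q_i yields q_i = 263/6.
Total output Q = 263/3, so price P = 340 - 2·(263/3) = 494/3.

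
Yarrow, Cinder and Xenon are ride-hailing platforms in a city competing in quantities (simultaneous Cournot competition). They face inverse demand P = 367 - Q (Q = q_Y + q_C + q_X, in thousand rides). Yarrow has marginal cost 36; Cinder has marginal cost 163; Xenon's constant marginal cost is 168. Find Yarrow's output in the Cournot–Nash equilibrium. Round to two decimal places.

147.50

Yarrow's profit: π_Y = (367 - Q)q_Y - (36q_Y). Setting ∂π_Y/∂q_Y = 0: 331 - 2q_Y - (q_C + q_X) = 0.
Cinder's profit: π_C = (367 - Q)q_C - (163q_C). Setting ∂π_C/∂q_C = 0: 204 - 2q_C - (q_Y + q_X) = 0.
Xenon's profit: π_X = (367 - Q)q_X - (168q_X). Setting ∂π_X/∂q_X = 0: 199 - 2q_X - (q_Y + q_C) = 0.
Adding the 3 conditions: 734 − 2Q − 2Q = 0, i.e. Q = 367/2.
Back-substituting: q_Y = (331 − 367/2) = 295/2, q_C = (204 − 367/2) = 41/2, q_X = (199 − 367/2) = 31/2.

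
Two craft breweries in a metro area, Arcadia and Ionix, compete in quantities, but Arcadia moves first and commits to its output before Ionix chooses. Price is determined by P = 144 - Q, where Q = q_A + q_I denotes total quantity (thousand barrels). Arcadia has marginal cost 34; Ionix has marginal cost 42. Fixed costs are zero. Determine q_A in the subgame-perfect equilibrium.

The follower Ionix best-responds to any q_A: π_I = (144 - Q)q_I - 42q_I.
∂π_I/∂q_I = 102 - q_A - 2q_I = 0 gives the reaction function q_I = (102 - q_A)/2.
Arcadia substitutes q_I(q_A) into its own profit: π_A = q_A(144 - q_A - (102 - q_A)/2) - 34q_A = (93 - (1/2)q_A)q_A - 34q_A.
The leader's first-order condition 59 - q_A = 0 yields q_A = 59.
Then q_I = (102 - 59)/2 = 43/2.

59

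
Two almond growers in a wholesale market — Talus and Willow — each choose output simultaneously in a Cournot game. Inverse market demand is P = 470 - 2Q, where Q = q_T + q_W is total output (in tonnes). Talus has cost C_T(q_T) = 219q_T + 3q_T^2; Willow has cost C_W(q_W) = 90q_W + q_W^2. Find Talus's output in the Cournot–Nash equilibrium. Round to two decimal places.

13.32

Talus's profit: π_T = (470 - 2Q)q_T - (219q_T + 3q_T²). Setting ∂π_T/∂q_T = 0: 251 - 10q_T - 2(q_W) = 0.
Willow's profit: π_W = (470 - 2Q)q_W - (90q_W + q_W²). Setting ∂π_W/∂q_W = 0: 380 - 6q_W - 2(q_T) = 0.
So q_T = (251 - 2q_W)/10 and q_W = (380 - 2q_T)/6.
Substituting one into the other gives q_T = 373/28 and q_W = 1649/28.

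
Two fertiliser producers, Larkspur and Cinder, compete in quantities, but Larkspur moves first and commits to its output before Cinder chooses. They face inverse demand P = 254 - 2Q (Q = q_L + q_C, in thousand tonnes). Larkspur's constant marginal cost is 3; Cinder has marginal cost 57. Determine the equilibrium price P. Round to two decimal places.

Solve by backward induction. Given q_L, the follower Cinder maximises π_C = (254 - 2q_L - 2q_C)q_C - 57q_C.
∂π_C/∂q_C = 197 - 2q_L - 4q_C = 0 gives the reaction function q_C = (197 - 2q_L)/4.
Larkspur substitutes q_C(q_L) into its own profit: π_L = q_L(254 - 2q_L - (197 - 2q_L)/2) - 3q_L = (311/2 - q_L)q_L - 3q_L.
Leader FOC: 305/2 - 2q_L = 0, so q_L = 305/4.
Then q_C = (197 - 2·(305/4))/4 = 89/8.
Total output Q = 699/8, so price P = 254 - 2·(699/8) = 317/4.

79.25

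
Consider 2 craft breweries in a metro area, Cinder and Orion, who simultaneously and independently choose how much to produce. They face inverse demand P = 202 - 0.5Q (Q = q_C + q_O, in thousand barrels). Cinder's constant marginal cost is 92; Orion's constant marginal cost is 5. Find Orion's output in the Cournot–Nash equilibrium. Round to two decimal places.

189.33

Cinder's profit: π_C = (202 - 0.5Q)q_C - (92q_C). Setting ∂π_C/∂q_C = 0: 110 - q_C - (1/2)(q_O) = 0.
Orion's profit: π_O = (202 - 0.5Q)q_O - (5q_O). Setting ∂π_O/∂q_O = 0: 197 - q_O - (1/2)(q_C) = 0.
So q_C = (110 - (1/2)q_O) and q_O = (197 - (1/2)q_C).
Solving the pair: q_C = 46/3, q_O = 568/3.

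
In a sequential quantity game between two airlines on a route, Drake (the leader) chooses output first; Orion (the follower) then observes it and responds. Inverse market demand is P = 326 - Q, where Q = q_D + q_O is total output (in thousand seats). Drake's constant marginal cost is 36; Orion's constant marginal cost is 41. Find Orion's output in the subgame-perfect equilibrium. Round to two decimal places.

68.75

Solve by backward induction. Given q_D, the follower Orion maximises π_O = (326 - q_D - q_O)q_O - 41q_O.
Follower FOC: 285 - q_D - 2q_O = 0, so q_O(q_D) = (285 - q_D)/2.
The leader anticipates this reaction. Substituting into P = 326 - Q gives P = 367/2 - (1/2)q_D, so π_D = (367/2 - (1/2)q_D)q_D - 36q_D.
Leader FOC: 295/2 - q_D = 0, so q_D = 295/2.
Then q_O = (285 - 295/2)/2 = 275/4.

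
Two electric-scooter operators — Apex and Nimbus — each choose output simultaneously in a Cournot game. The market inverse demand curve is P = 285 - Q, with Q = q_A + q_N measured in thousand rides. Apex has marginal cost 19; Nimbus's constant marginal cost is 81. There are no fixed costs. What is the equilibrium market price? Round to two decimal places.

128.33

Apex's profit: π_A = (285 - Q)q_A - (19q_A). Setting ∂π_A/∂q_A = 0: 266 - 2q_A - (q_N) = 0.
Nimbus's first-order condition: 204 - 2q_N - (q_A) = 0.
Rearranging gives the reaction functions q_A = (266 - q_N)/2 and q_N = (204 - q_A)/2.
Solving the pair: q_A = 328/3, q_N = 142/3.
Total output Q = 470/3, so price P = 285 - 470/3 = 385/3.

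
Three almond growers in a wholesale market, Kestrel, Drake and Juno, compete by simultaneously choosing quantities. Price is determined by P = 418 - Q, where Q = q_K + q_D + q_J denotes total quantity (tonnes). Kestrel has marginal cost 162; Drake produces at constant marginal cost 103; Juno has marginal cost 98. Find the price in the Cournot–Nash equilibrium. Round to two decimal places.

Kestrel's profit: π_K = (418 - Q)q_K - (162q_K). Setting ∂π_K/∂q_K = 0: 256 - 2q_K - (q_D + q_J) = 0.
Drake's first-order condition: 315 - 2q_D - (q_K + q_J) = 0.
Juno's first-order condition: 320 - 2q_J - (q_K + q_D) = 0.
Adding the 3 conditions: 891 − 2Q − 2Q = 0, i.e. Q = 891/4.
Back-substituting: q_K = (256 − 891/4) = 133/4, q_D = (315 − 891/4) = 369/4, q_J = (320 − 891/4) = 389/4.
Total output Q = 891/4, so price P = 418 - 891/4 = 781/4.

195.25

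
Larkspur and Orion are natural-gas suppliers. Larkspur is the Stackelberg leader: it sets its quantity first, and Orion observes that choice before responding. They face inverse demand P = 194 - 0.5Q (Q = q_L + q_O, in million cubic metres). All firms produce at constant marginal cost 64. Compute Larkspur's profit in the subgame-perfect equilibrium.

The follower Orion best-responds to any q_L: π_O = (194 - 0.5Q)q_O - 64q_O.
∂π_O/∂q_O = 130 - (1/2)q_L - q_O = 0 gives the reaction function q_O = (130 - (1/2)q_L).
The leader anticipates this reaction. Substituting into P = 194 - 0.5Q gives P = 129 - (1/4)q_L, so π_L = (129 - (1/4)q_L)q_L - 64q_L.
The leader's first-order condition 65 - (1/2)q_L = 0 yields q_L = 130.
Then q_O = (130 - (1/2)·130) = 65.
Price P = 194 - (1/2)·195 = 193/2.
Larkspur's profit: (193/2 - 64)·130 = 4225.

4225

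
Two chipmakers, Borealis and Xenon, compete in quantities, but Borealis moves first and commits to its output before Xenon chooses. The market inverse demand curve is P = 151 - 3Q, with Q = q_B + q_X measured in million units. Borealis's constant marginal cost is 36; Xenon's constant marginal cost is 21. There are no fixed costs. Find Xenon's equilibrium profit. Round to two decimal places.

Solve by backward induction. Given q_B, the follower Xenon maximises π_X = (151 - 3q_B - 3q_X)q_X - 21q_X.
Follower FOC: 130 - 3q_B - 6q_X = 0, so q_X(q_B) = (130 - 3q_B)/6.
The leader anticipates this reaction. Substituting into P = 151 - 3Q gives P = 86 - (3/2)q_B, so π_B = (86 - (3/2)q_B)q_B - 36q_B.
Maximising: ∂π_B/∂q_B = 50 - 3q_B = 0, giving q_B = 50/3.
Then q_X = (130 - 3·(50/3))/6 = 40/3.
Price P = 151 - 3·30 = 61.
Xenon's profit: (61 - 21)·(40/3) = 1600/3.

533.33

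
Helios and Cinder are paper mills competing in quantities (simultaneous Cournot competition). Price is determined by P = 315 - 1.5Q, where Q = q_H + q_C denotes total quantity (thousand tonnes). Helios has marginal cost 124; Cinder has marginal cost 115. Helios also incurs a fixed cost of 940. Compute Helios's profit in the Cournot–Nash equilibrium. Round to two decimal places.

1513.63

Helios's profit: π_H = (315 - 1.5Q)q_H - (124q_H). Setting ∂π_H/∂q_H = 0: 191 - 3q_H - (3/2)(q_C) = 0.
Cinder's first-order condition: 200 - 3q_C - (3/2)(q_H) = 0.
Rearranging gives the reaction functions q_H = (191 - (3/2)q_C)/3 and q_C = (200 - (3/2)q_H)/3.
Solving the pair: q_H = 364/9, q_C = 418/9.
Price P = 315 - (3/2)·(782/9) = 554/3.
Helios's profit: (554/3 - 124)·(364/9) - 940 = 1513.6296.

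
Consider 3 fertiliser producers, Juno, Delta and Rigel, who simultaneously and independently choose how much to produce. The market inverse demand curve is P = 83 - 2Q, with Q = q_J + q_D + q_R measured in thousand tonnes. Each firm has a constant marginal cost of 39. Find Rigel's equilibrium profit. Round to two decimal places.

A representative firm's profit is π_i = q_i(83 - 2Q) - 39q_i.
Setting ∂π_i/∂q_i = 0 with rivals' quantities fixed: 44 - 4q_i - 2·Σ_{j≠i} q_j = 0.
With identical firms every q_j equals q_i, so Σ_{j≠i} q_j = 2q_i and 44 = 8q_i, giving q_i = 11/2.
Price P = 83 - 2·(33/2) = 50.
Rigel's profit: (50 - 39)·(11/2) = 121/2.

60.50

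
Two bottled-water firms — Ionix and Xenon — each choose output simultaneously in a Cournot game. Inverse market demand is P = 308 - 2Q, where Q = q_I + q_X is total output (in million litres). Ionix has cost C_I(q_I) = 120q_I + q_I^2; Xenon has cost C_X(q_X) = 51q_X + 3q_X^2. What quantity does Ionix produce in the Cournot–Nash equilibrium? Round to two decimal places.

Ionix's profit: π_I = (308 - 2Q)q_I - (120q_I + q_I²). Setting ∂π_I/∂q_I = 0: 188 - 6q_I - 2(q_X) = 0.
Xenon's profit: π_X = (308 - 2Q)q_X - (51q_X + 3q_X²). Setting ∂π_X/∂q_X = 0: 257 - 10q_X - 2(q_I) = 0.
Best responses: q_I = (188 - 2q_X)/6, q_X = (257 - 2q_I)/10.
Substituting one into the other gives q_I = 683/28 and q_X = 583/28.

24.39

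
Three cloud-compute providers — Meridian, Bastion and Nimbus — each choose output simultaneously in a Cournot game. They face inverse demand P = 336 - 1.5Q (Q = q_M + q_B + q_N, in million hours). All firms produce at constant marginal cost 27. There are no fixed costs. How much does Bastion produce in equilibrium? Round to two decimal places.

51.50

A representative firm's profit is π_i = q_i(336 - 1.5Q) - 27q_i.
First-order condition (treating rivals' output as given): 309 - 3q_i - (3/2)·Σ_{j≠i} q_j = 0.
With identical firms every q_j equals q_i, so Σ_{j≠i} q_j = 2q_i and 309 = 6q_i, giving q_i = 103/2.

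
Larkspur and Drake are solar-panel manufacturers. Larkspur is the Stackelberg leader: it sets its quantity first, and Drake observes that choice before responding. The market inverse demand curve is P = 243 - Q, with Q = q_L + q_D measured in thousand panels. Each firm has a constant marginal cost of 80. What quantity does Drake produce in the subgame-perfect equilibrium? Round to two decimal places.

40.75

The follower Drake best-responds to any q_L: π_D = (243 - Q)q_D - 80q_D.
Setting the follower's marginal profit to zero, 163 - q_L - 2q_D = 0, i.e. q_D = (163 - q_L)/2.
The leader anticipates this reaction. Substituting into P = 243 - Q gives P = 323/2 - (1/2)q_L, so π_L = (323/2 - (1/2)q_L)q_L - 80q_L.
Maximising: ∂π_L/∂q_L = 163/2 - q_L = 0, giving q_L = 163/2.
Then q_D = (163 - 163/2)/2 = 163/4.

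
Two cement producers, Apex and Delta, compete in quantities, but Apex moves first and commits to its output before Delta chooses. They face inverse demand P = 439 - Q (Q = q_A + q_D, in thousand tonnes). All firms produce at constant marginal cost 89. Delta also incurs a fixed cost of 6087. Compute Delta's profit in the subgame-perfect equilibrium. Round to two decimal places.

The follower Delta best-responds to any q_A: π_D = (439 - Q)q_D - 89q_D.
Follower FOC: 350 - q_A - 2q_D = 0, so q_D(q_A) = (350 - q_A)/2.
The leader anticipates this reaction. Substituting into P = 439 - Q gives P = 264 - (1/2)q_A, so π_A = (264 - (1/2)q_A)q_A - 89q_A.
Leader FOC: 175 - q_A = 0, so q_A = 175.
Then q_D = (350 - 175)/2 = 175/2.
Price P = 439 - 525/2 = 353/2.
Delta's profit: (353/2 - 89)·(175/2) - 6087 = 1569.2500.

1569.25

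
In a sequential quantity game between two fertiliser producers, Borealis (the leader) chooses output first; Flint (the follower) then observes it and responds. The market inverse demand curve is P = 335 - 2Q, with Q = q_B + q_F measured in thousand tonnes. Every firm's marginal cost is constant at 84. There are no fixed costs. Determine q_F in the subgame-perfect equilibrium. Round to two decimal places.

31.38

The follower Flint best-responds to any q_B: π_F = (335 - 2Q)q_F - 84q_F.
Setting the follower's marginal profit to zero, 251 - 2q_B - 4q_F = 0, i.e. q_F = (251 - 2q_B)/4.
The leader anticipates this reaction. Substituting into P = 335 - 2Q gives P = 419/2 - q_B, so π_B = (419/2 - q_B)q_B - 84q_B.
Maximising: ∂π_B/∂q_B = 251/2 - 2q_B = 0, giving q_B = 251/4.
Then q_F = (251 - 2·(251/4))/4 = 251/8.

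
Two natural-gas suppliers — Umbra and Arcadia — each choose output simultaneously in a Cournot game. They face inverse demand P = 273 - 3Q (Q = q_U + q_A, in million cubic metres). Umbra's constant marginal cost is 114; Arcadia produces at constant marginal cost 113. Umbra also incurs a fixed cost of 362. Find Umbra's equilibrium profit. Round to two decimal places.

562.59

Umbra's profit: π_U = (273 - 3Q)q_U - (114q_U). Setting ∂π_U/∂q_U = 0: 159 - 6q_U - 3(q_A) = 0.
Arcadia's profit: π_A = (273 - 3Q)q_A - (113q_A). Setting ∂π_A/∂q_A = 0: 160 - 6q_A - 3(q_U) = 0.
Best responses: q_U = (159 - 3q_A)/6, q_A = (160 - 3q_U)/6.
Solving the pair: q_U = 158/9, q_A = 161/9.
Price P = 273 - 3·(319/9) = 500/3.
Umbra's profit: (500/3 - 114)·(158/9) - 362 = 562.5926.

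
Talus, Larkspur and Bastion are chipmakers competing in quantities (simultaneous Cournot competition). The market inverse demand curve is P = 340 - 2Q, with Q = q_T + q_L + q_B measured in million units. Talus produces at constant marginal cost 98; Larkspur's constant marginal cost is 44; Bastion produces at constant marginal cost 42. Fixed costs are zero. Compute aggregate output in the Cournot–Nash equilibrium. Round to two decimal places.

Talus's profit: π_T = (340 - 2Q)q_T - (98q_T). Setting ∂π_T/∂q_T = 0: 242 - 4q_T - 2(q_L + q_B) = 0.
Larkspur's first-order condition: 296 - 4q_L - 2(q_T + q_B) = 0.
Bastion's profit: π_B = (340 - 2Q)q_B - (42q_B). Setting ∂π_B/∂q_B = 0: 298 - 4q_B - 2(q_T + q_L) = 0.
Summing all 3 equations gives 836 − 8Q = 0, hence Q = 209/2.
Back-substituting: q_T = (242 − 209)/2 = 33/2, q_L = (296 − 209)/2 = 87/2, q_B = (298 − 209)/2 = 89/2.
Total output Q = 33/2 + 87/2 + 89/2 = 209/2.

104.50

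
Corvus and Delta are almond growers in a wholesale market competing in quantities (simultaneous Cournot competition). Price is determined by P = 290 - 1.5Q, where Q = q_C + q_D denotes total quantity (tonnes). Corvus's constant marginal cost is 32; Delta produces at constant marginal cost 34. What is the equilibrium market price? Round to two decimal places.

118.67

Corvus's profit: π_C = (290 - 1.5Q)q_C - (32q_C). Setting ∂π_C/∂q_C = 0: 258 - 3q_C - (3/2)(q_D) = 0.
Delta's first-order condition: 256 - 3q_D - (3/2)(q_C) = 0.
Rearranging gives the reaction functions q_C = (258 - (3/2)q_D)/3 and q_D = (256 - (3/2)q_C)/3.
Substituting one into the other gives q_C = 520/9 and q_D = 508/9.
Total output Q = 1028/9, so price P = 290 - (3/2)·(1028/9) = 356/3.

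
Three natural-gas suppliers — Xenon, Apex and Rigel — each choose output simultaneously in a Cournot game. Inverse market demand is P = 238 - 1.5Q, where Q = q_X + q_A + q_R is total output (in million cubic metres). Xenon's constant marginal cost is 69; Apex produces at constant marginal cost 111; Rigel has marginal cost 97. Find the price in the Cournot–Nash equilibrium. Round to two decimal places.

128.75

Xenon's profit: π_X = (238 - 1.5Q)q_X - (69q_X). Setting ∂π_X/∂q_X = 0: 169 - 3q_X - (3/2)(q_A + q_R) = 0.
Apex's first-order condition: 127 - 3q_A - (3/2)(q_X + q_R) = 0.
Rigel's profit: π_R = (238 - 1.5Q)q_R - (97q_R). Setting ∂π_R/∂q_R = 0: 141 - 3q_R - (3/2)(q_X + q_A) = 0.
Adding the 3 conditions: 437 − 3Q − 3Q = 0, i.e. Q = 437/6.
Back-substituting: q_X = (169 − 437/4)/(3/2) = 239/6, q_A = (127 − 437/4)/(3/2) = 71/6, q_R = (141 − 437/4)/(3/2) = 127/6.
Total output Q = 437/6, so price P = 238 - (3/2)·(437/6) = 515/4.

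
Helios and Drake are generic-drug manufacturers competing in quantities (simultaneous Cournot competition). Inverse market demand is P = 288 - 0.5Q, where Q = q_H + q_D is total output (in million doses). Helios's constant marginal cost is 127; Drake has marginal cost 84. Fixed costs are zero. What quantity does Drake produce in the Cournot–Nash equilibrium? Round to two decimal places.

Helios's profit: π_H = (288 - 0.5Q)q_H - (127q_H). Setting ∂π_H/∂q_H = 0: 161 - q_H - (1/2)(q_D) = 0.
Drake's profit: π_D = (288 - 0.5Q)q_D - (84q_D). Setting ∂π_D/∂q_D = 0: 204 - q_D - (1/2)(q_H) = 0.
So q_H = (161 - (1/2)q_D) and q_D = (204 - (1/2)q_H).
Solving the pair: q_H = 236/3, q_D = 494/3.

164.67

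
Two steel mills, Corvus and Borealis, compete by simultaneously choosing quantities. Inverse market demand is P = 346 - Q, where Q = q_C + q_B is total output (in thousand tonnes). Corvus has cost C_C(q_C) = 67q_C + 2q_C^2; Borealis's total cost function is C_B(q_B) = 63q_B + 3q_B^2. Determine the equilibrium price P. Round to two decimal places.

274.34

Corvus's profit: π_C = (346 - Q)q_C - (67q_C + 2q_C²). Setting ∂π_C/∂q_C = 0: 279 - 6q_C - (q_B) = 0.
Borealis's first-order condition: 283 - 8q_B - (q_C) = 0.
So q_C = (279 - q_B)/6 and q_B = (283 - q_C)/8.
Solving the pair: q_C = 1949/47, q_B = 1419/47.
Total output Q = 71.6596, so price P = 346 - 71.6596 = 274.3404.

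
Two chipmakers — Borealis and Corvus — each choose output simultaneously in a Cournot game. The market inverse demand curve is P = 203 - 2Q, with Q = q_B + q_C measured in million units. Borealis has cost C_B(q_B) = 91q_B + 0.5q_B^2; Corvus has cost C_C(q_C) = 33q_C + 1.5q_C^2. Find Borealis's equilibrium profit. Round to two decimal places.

Borealis's profit: π_B = (203 - 2Q)q_B - (91q_B + (1/2)q_B²). Setting ∂π_B/∂q_B = 0: 112 - 5q_B - 2(q_C) = 0.
Corvus's first-order condition: 170 - 7q_C - 2(q_B) = 0.
So q_B = (112 - 2q_C)/5 and q_C = (170 - 2q_B)/7.
Solving the pair: q_B = 444/31, q_C = 626/31.
Price P = 203 - 2·(1070/31) = 133.9677.
Borealis's profit: 133.9677·(444/31) - 91·(444/31) - (1/2)(444/31)² = 512.8408.

512.84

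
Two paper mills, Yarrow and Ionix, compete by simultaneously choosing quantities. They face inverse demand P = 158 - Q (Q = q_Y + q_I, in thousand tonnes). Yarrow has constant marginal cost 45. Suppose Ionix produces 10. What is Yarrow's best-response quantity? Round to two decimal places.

With the rival's output fixed at 10, Yarrow's profit is π_Y = (158 - 10 - q_Y)q_Y - (45q_Y) = (148 - q_Y)q_Y - (45q_Y).
∂π_Y/∂q_Y = 103 - 2q_Y = 0, so q_Y = 103/2.

51.50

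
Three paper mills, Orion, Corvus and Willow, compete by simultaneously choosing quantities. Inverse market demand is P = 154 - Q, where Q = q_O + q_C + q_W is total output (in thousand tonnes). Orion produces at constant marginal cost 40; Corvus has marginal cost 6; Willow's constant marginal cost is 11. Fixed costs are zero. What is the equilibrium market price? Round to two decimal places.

Orion's profit: π_O = (154 - Q)q_O - (40q_O). Setting ∂π_O/∂q_O = 0: 114 - 2q_O - (q_C + q_W) = 0.
Corvus's first-order condition: 148 - 2q_C - (q_O + q_W) = 0.
Willow's profit: π_W = (154 - Q)q_W - (11q_W). Setting ∂π_W/∂q_W = 0: 143 - 2q_W - (q_O + q_C) = 0.
Summing all 3 equations gives 405 − 4Q = 0, hence Q = 405/4.
Back-substituting: q_O = (114 − 405/4) = 51/4, q_C = (148 − 405/4) = 187/4, q_W = (143 − 405/4) = 167/4.
Total output Q = 405/4, so price P = 154 - 405/4 = 211/4.

52.75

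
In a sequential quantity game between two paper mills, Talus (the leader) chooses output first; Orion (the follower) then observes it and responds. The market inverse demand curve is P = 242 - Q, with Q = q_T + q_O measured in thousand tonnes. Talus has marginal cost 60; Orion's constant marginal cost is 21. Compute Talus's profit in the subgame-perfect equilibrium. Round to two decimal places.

The follower Orion best-responds to any q_T: π_O = (242 - Q)q_O - 21q_O.
Setting the follower's marginal profit to zero, 221 - q_T - 2q_O = 0, i.e. q_O = (221 - q_T)/2.
Talus substitutes q_O(q_T) into its own profit: π_T = q_T(242 - q_T - (221 - q_T)/2) - 60q_T = (263/2 - (1/2)q_T)q_T - 60q_T.
Maximising: ∂π_T/∂q_T = 143/2 - q_T = 0, giving q_T = 143/2.
Then q_O = (221 - 143/2)/2 = 299/4.
Price P = 242 - 585/4 = 383/4.
Talus's profit: (383/4 - 60)·(143/2) = 2556.1250.

2556.13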